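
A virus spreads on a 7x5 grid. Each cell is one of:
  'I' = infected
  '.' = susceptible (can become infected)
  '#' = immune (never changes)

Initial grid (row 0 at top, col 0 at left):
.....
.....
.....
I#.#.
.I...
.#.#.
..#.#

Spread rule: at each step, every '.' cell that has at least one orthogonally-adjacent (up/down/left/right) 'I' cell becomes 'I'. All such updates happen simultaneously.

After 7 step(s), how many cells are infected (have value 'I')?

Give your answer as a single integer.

Step 0 (initial): 2 infected
Step 1: +3 new -> 5 infected
Step 2: +6 new -> 11 infected
Step 3: +5 new -> 16 infected
Step 4: +6 new -> 22 infected
Step 5: +3 new -> 25 infected
Step 6: +2 new -> 27 infected
Step 7: +1 new -> 28 infected

Answer: 28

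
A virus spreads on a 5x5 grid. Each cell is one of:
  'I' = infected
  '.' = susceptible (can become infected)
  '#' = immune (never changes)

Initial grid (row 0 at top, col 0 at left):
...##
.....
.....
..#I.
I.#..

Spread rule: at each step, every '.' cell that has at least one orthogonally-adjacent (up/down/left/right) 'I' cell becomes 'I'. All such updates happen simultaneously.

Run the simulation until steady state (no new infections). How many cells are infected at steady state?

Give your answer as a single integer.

Answer: 21

Derivation:
Step 0 (initial): 2 infected
Step 1: +5 new -> 7 infected
Step 2: +6 new -> 13 infected
Step 3: +4 new -> 17 infected
Step 4: +3 new -> 20 infected
Step 5: +1 new -> 21 infected
Step 6: +0 new -> 21 infected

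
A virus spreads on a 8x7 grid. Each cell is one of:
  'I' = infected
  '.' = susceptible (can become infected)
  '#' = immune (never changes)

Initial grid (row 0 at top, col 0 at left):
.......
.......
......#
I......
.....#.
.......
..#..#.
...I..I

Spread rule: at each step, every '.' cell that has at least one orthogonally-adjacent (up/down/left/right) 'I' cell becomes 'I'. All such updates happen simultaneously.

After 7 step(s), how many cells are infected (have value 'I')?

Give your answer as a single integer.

Answer: 49

Derivation:
Step 0 (initial): 3 infected
Step 1: +8 new -> 11 infected
Step 2: +9 new -> 20 infected
Step 3: +14 new -> 34 infected
Step 4: +6 new -> 40 infected
Step 5: +4 new -> 44 infected
Step 6: +3 new -> 47 infected
Step 7: +2 new -> 49 infected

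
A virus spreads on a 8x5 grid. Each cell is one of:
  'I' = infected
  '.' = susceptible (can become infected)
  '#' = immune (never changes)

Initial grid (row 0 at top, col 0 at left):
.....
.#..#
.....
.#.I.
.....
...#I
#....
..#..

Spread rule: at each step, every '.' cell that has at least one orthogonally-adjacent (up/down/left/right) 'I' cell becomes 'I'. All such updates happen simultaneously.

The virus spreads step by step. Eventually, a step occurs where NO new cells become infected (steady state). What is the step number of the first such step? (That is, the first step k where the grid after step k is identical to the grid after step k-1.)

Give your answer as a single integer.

Step 0 (initial): 2 infected
Step 1: +6 new -> 8 infected
Step 2: +6 new -> 14 infected
Step 3: +7 new -> 21 infected
Step 4: +6 new -> 27 infected
Step 5: +5 new -> 32 infected
Step 6: +2 new -> 34 infected
Step 7: +0 new -> 34 infected

Answer: 7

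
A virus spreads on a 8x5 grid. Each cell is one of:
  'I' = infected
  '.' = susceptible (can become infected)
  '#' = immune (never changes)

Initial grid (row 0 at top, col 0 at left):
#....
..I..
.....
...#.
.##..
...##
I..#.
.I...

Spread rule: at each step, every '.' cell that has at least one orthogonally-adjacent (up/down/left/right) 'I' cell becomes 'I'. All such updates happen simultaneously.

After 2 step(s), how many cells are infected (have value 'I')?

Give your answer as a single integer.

Answer: 22

Derivation:
Step 0 (initial): 3 infected
Step 1: +8 new -> 11 infected
Step 2: +11 new -> 22 infected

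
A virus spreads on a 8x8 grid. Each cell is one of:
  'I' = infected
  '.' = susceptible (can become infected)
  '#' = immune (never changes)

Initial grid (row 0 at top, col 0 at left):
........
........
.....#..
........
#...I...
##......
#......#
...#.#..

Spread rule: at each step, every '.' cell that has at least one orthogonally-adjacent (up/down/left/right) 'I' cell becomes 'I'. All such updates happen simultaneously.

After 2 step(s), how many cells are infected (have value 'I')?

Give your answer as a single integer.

Step 0 (initial): 1 infected
Step 1: +4 new -> 5 infected
Step 2: +8 new -> 13 infected

Answer: 13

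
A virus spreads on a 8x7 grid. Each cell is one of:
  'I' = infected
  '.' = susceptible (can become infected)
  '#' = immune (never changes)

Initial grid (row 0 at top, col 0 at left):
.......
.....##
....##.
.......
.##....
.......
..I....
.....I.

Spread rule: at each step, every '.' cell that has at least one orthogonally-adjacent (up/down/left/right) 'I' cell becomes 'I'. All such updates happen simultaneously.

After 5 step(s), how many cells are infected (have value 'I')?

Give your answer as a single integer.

Step 0 (initial): 2 infected
Step 1: +7 new -> 9 infected
Step 2: +8 new -> 17 infected
Step 3: +6 new -> 23 infected
Step 4: +5 new -> 28 infected
Step 5: +5 new -> 33 infected

Answer: 33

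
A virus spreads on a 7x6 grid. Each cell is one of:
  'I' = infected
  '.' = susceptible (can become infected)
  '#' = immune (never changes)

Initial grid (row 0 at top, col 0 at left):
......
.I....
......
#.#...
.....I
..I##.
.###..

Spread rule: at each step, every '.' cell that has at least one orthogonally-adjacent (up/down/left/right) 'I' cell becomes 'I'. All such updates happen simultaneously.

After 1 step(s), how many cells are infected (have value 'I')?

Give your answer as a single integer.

Step 0 (initial): 3 infected
Step 1: +9 new -> 12 infected

Answer: 12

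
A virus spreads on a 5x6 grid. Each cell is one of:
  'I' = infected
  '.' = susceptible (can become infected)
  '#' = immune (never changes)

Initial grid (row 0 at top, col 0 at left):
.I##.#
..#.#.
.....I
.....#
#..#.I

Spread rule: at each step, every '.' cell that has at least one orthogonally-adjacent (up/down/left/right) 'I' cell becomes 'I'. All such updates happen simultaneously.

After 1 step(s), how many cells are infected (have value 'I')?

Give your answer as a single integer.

Answer: 8

Derivation:
Step 0 (initial): 3 infected
Step 1: +5 new -> 8 infected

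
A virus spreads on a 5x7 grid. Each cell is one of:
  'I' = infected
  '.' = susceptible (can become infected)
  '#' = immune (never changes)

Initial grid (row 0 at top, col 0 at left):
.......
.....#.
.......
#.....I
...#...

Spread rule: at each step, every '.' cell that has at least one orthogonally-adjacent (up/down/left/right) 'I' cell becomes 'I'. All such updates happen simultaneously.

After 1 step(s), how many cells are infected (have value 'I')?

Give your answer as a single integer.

Answer: 4

Derivation:
Step 0 (initial): 1 infected
Step 1: +3 new -> 4 infected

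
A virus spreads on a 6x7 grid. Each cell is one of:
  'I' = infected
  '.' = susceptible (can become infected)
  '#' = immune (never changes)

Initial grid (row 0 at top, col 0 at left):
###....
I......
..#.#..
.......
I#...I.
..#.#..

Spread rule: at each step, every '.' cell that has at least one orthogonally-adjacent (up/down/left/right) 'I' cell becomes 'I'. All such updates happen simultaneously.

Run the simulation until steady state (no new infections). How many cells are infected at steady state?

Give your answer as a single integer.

Step 0 (initial): 3 infected
Step 1: +8 new -> 11 infected
Step 2: +9 new -> 20 infected
Step 3: +7 new -> 27 infected
Step 4: +5 new -> 32 infected
Step 5: +2 new -> 34 infected
Step 6: +0 new -> 34 infected

Answer: 34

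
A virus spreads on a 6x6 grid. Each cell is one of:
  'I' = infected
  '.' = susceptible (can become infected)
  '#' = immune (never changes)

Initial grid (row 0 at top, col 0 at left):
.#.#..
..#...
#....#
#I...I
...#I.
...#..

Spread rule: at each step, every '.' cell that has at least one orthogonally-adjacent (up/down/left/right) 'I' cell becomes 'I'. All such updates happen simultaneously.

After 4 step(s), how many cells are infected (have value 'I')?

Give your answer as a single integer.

Answer: 26

Derivation:
Step 0 (initial): 3 infected
Step 1: +6 new -> 9 infected
Step 2: +8 new -> 17 infected
Step 3: +5 new -> 22 infected
Step 4: +4 new -> 26 infected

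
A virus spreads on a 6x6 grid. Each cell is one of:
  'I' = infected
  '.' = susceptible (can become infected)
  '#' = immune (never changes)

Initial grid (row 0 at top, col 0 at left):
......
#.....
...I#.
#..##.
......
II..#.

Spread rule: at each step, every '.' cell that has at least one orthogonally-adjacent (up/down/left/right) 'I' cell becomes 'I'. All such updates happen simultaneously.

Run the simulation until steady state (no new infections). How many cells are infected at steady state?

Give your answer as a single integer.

Answer: 30

Derivation:
Step 0 (initial): 3 infected
Step 1: +5 new -> 8 infected
Step 2: +8 new -> 16 infected
Step 3: +6 new -> 22 infected
Step 4: +4 new -> 26 infected
Step 5: +3 new -> 29 infected
Step 6: +1 new -> 30 infected
Step 7: +0 new -> 30 infected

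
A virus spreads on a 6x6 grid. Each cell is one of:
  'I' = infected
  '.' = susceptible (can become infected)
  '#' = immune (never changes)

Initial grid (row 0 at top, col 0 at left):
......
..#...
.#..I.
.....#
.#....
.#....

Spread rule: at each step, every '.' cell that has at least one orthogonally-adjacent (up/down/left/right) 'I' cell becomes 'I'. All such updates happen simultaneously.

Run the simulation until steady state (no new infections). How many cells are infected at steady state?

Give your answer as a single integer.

Step 0 (initial): 1 infected
Step 1: +4 new -> 5 infected
Step 2: +6 new -> 11 infected
Step 3: +6 new -> 17 infected
Step 4: +5 new -> 22 infected
Step 5: +3 new -> 25 infected
Step 6: +4 new -> 29 infected
Step 7: +2 new -> 31 infected
Step 8: +0 new -> 31 infected

Answer: 31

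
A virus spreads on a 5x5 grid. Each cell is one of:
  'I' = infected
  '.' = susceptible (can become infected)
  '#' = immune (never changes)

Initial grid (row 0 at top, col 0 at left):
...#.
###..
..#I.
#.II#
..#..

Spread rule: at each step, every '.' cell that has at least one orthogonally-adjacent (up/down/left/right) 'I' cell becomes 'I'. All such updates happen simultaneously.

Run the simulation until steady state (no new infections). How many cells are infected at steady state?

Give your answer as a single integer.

Answer: 14

Derivation:
Step 0 (initial): 3 infected
Step 1: +4 new -> 7 infected
Step 2: +4 new -> 11 infected
Step 3: +3 new -> 14 infected
Step 4: +0 new -> 14 infected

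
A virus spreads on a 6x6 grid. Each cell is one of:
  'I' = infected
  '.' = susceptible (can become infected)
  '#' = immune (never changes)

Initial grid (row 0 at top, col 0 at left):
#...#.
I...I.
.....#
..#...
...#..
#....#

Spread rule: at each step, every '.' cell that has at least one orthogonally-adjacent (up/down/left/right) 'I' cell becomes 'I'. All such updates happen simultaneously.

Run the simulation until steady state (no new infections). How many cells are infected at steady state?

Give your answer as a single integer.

Step 0 (initial): 2 infected
Step 1: +5 new -> 7 infected
Step 2: +8 new -> 15 infected
Step 3: +7 new -> 22 infected
Step 4: +3 new -> 25 infected
Step 5: +3 new -> 28 infected
Step 6: +1 new -> 29 infected
Step 7: +0 new -> 29 infected

Answer: 29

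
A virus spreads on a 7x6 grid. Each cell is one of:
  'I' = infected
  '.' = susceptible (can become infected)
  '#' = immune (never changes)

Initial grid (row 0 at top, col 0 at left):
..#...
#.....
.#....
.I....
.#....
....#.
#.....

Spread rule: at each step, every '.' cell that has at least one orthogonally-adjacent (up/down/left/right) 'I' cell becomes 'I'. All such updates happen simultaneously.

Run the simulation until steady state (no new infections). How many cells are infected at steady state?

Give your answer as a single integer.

Answer: 36

Derivation:
Step 0 (initial): 1 infected
Step 1: +2 new -> 3 infected
Step 2: +5 new -> 8 infected
Step 3: +6 new -> 14 infected
Step 4: +8 new -> 22 infected
Step 5: +7 new -> 29 infected
Step 6: +5 new -> 34 infected
Step 7: +2 new -> 36 infected
Step 8: +0 new -> 36 infected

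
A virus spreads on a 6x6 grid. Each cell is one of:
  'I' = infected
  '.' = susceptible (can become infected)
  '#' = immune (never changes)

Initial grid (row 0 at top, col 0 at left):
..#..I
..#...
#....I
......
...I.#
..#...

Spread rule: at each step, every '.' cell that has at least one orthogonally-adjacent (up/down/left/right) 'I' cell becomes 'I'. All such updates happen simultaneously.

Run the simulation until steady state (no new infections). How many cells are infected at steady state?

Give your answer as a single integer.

Step 0 (initial): 3 infected
Step 1: +8 new -> 11 infected
Step 2: +7 new -> 18 infected
Step 3: +6 new -> 24 infected
Step 4: +3 new -> 27 infected
Step 5: +1 new -> 28 infected
Step 6: +2 new -> 30 infected
Step 7: +1 new -> 31 infected
Step 8: +0 new -> 31 infected

Answer: 31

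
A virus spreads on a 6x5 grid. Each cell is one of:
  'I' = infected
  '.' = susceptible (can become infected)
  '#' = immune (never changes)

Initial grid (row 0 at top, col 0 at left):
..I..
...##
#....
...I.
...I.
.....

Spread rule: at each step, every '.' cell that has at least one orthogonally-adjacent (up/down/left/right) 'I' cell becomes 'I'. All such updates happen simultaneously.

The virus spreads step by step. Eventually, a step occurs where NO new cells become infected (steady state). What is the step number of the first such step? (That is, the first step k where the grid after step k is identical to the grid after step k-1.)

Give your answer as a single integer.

Answer: 5

Derivation:
Step 0 (initial): 3 infected
Step 1: +9 new -> 12 infected
Step 2: +9 new -> 21 infected
Step 3: +5 new -> 26 infected
Step 4: +1 new -> 27 infected
Step 5: +0 new -> 27 infected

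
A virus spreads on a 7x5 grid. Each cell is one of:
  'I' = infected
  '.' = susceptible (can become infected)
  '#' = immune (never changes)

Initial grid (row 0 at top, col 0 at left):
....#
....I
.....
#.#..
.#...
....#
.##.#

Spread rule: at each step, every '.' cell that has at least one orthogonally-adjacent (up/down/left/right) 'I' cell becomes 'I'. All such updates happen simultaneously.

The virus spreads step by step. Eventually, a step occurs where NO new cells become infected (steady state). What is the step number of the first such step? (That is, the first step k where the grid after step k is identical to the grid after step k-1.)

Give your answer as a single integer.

Answer: 10

Derivation:
Step 0 (initial): 1 infected
Step 1: +2 new -> 3 infected
Step 2: +4 new -> 7 infected
Step 3: +5 new -> 12 infected
Step 4: +4 new -> 16 infected
Step 5: +5 new -> 21 infected
Step 6: +2 new -> 23 infected
Step 7: +1 new -> 24 infected
Step 8: +1 new -> 25 infected
Step 9: +2 new -> 27 infected
Step 10: +0 new -> 27 infected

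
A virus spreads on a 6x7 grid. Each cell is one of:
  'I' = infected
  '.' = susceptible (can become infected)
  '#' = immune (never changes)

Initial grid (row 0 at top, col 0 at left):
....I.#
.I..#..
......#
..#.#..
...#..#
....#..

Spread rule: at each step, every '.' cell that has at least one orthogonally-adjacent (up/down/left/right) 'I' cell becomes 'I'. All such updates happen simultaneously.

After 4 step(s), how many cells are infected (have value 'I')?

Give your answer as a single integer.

Step 0 (initial): 2 infected
Step 1: +6 new -> 8 infected
Step 2: +7 new -> 15 infected
Step 3: +5 new -> 20 infected
Step 4: +6 new -> 26 infected

Answer: 26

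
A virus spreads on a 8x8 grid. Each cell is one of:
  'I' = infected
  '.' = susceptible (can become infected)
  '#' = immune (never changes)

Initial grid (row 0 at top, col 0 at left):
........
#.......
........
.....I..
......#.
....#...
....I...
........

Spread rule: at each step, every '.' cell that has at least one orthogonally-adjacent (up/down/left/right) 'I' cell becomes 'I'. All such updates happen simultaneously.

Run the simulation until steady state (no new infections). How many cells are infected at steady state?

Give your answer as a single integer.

Step 0 (initial): 2 infected
Step 1: +7 new -> 9 infected
Step 2: +12 new -> 21 infected
Step 3: +14 new -> 35 infected
Step 4: +12 new -> 47 infected
Step 5: +8 new -> 55 infected
Step 6: +4 new -> 59 infected
Step 7: +1 new -> 60 infected
Step 8: +1 new -> 61 infected
Step 9: +0 new -> 61 infected

Answer: 61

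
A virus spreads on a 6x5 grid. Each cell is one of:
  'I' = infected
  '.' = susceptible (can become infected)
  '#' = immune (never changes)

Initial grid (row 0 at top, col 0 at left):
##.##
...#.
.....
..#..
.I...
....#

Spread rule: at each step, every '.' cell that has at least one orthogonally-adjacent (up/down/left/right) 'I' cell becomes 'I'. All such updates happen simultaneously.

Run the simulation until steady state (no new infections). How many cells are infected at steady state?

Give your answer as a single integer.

Step 0 (initial): 1 infected
Step 1: +4 new -> 5 infected
Step 2: +5 new -> 10 infected
Step 3: +6 new -> 16 infected
Step 4: +4 new -> 20 infected
Step 5: +2 new -> 22 infected
Step 6: +1 new -> 23 infected
Step 7: +0 new -> 23 infected

Answer: 23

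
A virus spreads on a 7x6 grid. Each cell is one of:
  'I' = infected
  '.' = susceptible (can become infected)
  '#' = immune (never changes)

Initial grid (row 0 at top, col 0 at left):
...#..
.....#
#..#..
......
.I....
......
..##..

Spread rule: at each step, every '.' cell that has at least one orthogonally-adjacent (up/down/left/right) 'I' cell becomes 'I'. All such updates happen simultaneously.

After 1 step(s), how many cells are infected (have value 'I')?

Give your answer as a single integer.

Step 0 (initial): 1 infected
Step 1: +4 new -> 5 infected

Answer: 5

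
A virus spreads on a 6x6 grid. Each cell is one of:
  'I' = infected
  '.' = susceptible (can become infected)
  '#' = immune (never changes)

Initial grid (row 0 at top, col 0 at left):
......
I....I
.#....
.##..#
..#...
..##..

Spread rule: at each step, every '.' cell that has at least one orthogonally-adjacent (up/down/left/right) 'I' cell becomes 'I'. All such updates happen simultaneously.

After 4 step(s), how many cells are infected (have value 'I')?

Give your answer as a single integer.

Step 0 (initial): 2 infected
Step 1: +6 new -> 8 infected
Step 2: +6 new -> 14 infected
Step 3: +6 new -> 20 infected
Step 4: +4 new -> 24 infected

Answer: 24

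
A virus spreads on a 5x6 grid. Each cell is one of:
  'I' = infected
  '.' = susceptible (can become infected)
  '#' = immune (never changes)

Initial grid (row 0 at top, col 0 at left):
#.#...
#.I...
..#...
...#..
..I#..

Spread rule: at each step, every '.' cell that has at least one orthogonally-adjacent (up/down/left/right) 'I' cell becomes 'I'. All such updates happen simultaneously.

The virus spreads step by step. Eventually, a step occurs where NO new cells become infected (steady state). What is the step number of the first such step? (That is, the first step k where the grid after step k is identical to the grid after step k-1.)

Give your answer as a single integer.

Answer: 7

Derivation:
Step 0 (initial): 2 infected
Step 1: +4 new -> 6 infected
Step 2: +7 new -> 13 infected
Step 3: +5 new -> 18 infected
Step 4: +3 new -> 21 infected
Step 5: +2 new -> 23 infected
Step 6: +1 new -> 24 infected
Step 7: +0 new -> 24 infected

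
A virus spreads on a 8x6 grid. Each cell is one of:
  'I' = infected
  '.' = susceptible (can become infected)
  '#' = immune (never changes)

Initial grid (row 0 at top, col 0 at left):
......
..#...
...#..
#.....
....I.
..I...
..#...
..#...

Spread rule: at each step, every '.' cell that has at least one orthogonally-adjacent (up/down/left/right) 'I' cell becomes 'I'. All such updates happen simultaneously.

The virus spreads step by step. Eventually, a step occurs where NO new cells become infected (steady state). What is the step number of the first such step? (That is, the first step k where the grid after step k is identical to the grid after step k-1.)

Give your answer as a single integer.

Step 0 (initial): 2 infected
Step 1: +7 new -> 9 infected
Step 2: +10 new -> 19 infected
Step 3: +10 new -> 29 infected
Step 4: +6 new -> 35 infected
Step 5: +4 new -> 39 infected
Step 6: +3 new -> 42 infected
Step 7: +1 new -> 43 infected
Step 8: +0 new -> 43 infected

Answer: 8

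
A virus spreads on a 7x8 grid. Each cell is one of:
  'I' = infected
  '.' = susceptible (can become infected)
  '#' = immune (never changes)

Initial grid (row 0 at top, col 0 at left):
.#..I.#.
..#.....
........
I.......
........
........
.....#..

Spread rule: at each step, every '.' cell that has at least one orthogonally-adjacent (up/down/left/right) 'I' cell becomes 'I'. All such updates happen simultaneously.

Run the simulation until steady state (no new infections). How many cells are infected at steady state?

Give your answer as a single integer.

Answer: 52

Derivation:
Step 0 (initial): 2 infected
Step 1: +6 new -> 8 infected
Step 2: +9 new -> 17 infected
Step 3: +11 new -> 28 infected
Step 4: +7 new -> 35 infected
Step 5: +7 new -> 42 infected
Step 6: +5 new -> 47 infected
Step 7: +2 new -> 49 infected
Step 8: +2 new -> 51 infected
Step 9: +1 new -> 52 infected
Step 10: +0 new -> 52 infected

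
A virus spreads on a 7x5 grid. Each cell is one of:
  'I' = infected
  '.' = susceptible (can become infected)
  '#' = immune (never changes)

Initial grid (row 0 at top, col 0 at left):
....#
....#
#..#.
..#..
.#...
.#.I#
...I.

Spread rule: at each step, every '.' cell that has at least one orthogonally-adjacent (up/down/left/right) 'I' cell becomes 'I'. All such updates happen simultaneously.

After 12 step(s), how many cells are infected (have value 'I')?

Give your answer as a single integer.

Step 0 (initial): 2 infected
Step 1: +4 new -> 6 infected
Step 2: +4 new -> 10 infected
Step 3: +2 new -> 12 infected
Step 4: +2 new -> 14 infected
Step 5: +1 new -> 15 infected
Step 6: +1 new -> 16 infected
Step 7: +1 new -> 17 infected
Step 8: +1 new -> 18 infected
Step 9: +2 new -> 20 infected
Step 10: +3 new -> 23 infected
Step 11: +3 new -> 26 infected
Step 12: +1 new -> 27 infected

Answer: 27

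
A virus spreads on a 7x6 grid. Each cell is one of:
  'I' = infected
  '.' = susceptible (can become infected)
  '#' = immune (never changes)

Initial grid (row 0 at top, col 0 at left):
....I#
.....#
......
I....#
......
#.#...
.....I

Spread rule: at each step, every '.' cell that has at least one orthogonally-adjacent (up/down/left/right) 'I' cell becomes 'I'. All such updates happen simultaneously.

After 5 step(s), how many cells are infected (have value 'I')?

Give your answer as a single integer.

Answer: 37

Derivation:
Step 0 (initial): 3 infected
Step 1: +7 new -> 10 infected
Step 2: +10 new -> 20 infected
Step 3: +14 new -> 34 infected
Step 4: +2 new -> 36 infected
Step 5: +1 new -> 37 infected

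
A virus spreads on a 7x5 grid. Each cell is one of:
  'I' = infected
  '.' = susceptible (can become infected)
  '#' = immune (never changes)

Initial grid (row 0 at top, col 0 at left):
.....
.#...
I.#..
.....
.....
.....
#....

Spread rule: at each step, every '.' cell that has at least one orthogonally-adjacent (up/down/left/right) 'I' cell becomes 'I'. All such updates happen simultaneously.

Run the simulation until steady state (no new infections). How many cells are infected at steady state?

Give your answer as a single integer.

Answer: 32

Derivation:
Step 0 (initial): 1 infected
Step 1: +3 new -> 4 infected
Step 2: +3 new -> 7 infected
Step 3: +4 new -> 11 infected
Step 4: +4 new -> 15 infected
Step 5: +7 new -> 22 infected
Step 6: +6 new -> 28 infected
Step 7: +3 new -> 31 infected
Step 8: +1 new -> 32 infected
Step 9: +0 new -> 32 infected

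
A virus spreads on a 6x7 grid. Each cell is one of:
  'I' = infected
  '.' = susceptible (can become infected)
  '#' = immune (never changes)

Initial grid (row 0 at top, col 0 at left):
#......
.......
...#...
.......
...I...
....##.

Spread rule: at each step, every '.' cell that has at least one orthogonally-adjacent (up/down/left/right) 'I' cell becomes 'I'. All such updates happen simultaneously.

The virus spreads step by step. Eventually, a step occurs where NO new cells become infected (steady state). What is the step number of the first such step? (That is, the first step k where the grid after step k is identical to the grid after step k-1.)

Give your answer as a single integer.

Step 0 (initial): 1 infected
Step 1: +4 new -> 5 infected
Step 2: +5 new -> 10 infected
Step 3: +7 new -> 17 infected
Step 4: +8 new -> 25 infected
Step 5: +7 new -> 32 infected
Step 6: +5 new -> 37 infected
Step 7: +1 new -> 38 infected
Step 8: +0 new -> 38 infected

Answer: 8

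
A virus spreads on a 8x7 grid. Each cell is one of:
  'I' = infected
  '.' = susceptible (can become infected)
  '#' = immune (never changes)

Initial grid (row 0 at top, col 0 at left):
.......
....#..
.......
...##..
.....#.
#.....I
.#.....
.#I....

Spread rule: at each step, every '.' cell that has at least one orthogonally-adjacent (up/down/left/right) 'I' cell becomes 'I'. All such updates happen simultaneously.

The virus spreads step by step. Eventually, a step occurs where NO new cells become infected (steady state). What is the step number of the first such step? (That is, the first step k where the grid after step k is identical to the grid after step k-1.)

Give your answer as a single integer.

Step 0 (initial): 2 infected
Step 1: +5 new -> 7 infected
Step 2: +7 new -> 14 infected
Step 3: +8 new -> 22 infected
Step 4: +5 new -> 27 infected
Step 5: +6 new -> 33 infected
Step 6: +5 new -> 38 infected
Step 7: +5 new -> 43 infected
Step 8: +3 new -> 46 infected
Step 9: +1 new -> 47 infected
Step 10: +0 new -> 47 infected

Answer: 10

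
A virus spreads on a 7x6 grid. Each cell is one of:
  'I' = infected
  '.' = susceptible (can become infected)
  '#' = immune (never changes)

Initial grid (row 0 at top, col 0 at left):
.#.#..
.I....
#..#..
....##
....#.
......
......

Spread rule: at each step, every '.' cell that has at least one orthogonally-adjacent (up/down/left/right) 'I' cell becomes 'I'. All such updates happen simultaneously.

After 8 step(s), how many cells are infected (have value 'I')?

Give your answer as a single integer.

Answer: 33

Derivation:
Step 0 (initial): 1 infected
Step 1: +3 new -> 4 infected
Step 2: +5 new -> 9 infected
Step 3: +4 new -> 13 infected
Step 4: +7 new -> 20 infected
Step 5: +6 new -> 26 infected
Step 6: +3 new -> 29 infected
Step 7: +2 new -> 31 infected
Step 8: +2 new -> 33 infected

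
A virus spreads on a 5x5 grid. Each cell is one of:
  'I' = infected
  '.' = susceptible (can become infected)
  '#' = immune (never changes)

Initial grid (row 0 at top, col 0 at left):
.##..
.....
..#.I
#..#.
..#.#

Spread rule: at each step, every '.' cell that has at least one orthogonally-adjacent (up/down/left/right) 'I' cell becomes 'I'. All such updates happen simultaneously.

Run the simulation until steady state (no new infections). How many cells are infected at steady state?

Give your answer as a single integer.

Answer: 17

Derivation:
Step 0 (initial): 1 infected
Step 1: +3 new -> 4 infected
Step 2: +2 new -> 6 infected
Step 3: +2 new -> 8 infected
Step 4: +1 new -> 9 infected
Step 5: +2 new -> 11 infected
Step 6: +3 new -> 14 infected
Step 7: +2 new -> 16 infected
Step 8: +1 new -> 17 infected
Step 9: +0 new -> 17 infected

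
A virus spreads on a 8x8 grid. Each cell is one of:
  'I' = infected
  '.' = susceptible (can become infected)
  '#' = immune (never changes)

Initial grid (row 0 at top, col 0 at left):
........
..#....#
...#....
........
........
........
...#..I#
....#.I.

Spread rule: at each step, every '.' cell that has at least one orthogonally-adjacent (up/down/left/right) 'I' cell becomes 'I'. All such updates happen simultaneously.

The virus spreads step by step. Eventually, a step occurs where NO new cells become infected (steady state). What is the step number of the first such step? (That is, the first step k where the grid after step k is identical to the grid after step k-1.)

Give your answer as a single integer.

Step 0 (initial): 2 infected
Step 1: +4 new -> 6 infected
Step 2: +4 new -> 10 infected
Step 3: +4 new -> 14 infected
Step 4: +5 new -> 19 infected
Step 5: +6 new -> 25 infected
Step 6: +7 new -> 32 infected
Step 7: +8 new -> 40 infected
Step 8: +8 new -> 48 infected
Step 9: +4 new -> 52 infected
Step 10: +3 new -> 55 infected
Step 11: +2 new -> 57 infected
Step 12: +1 new -> 58 infected
Step 13: +0 new -> 58 infected

Answer: 13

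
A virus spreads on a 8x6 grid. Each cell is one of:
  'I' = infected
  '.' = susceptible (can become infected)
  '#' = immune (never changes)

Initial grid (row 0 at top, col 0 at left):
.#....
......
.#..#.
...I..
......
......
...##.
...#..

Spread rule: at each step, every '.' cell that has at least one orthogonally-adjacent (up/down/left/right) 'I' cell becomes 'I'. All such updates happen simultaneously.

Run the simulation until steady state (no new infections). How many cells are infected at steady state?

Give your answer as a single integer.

Step 0 (initial): 1 infected
Step 1: +4 new -> 5 infected
Step 2: +7 new -> 12 infected
Step 3: +9 new -> 21 infected
Step 4: +9 new -> 30 infected
Step 5: +6 new -> 36 infected
Step 6: +4 new -> 40 infected
Step 7: +2 new -> 42 infected
Step 8: +0 new -> 42 infected

Answer: 42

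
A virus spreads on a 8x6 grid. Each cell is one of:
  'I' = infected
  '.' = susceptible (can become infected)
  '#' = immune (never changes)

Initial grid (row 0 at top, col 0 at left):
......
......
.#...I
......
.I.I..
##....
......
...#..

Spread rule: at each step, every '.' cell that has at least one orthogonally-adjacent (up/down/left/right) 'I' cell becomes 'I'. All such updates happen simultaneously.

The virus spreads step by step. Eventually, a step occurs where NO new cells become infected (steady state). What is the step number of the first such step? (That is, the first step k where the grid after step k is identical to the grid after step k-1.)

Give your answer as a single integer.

Step 0 (initial): 3 infected
Step 1: +9 new -> 12 infected
Step 2: +10 new -> 22 infected
Step 3: +7 new -> 29 infected
Step 4: +7 new -> 36 infected
Step 5: +6 new -> 42 infected
Step 6: +2 new -> 44 infected
Step 7: +0 new -> 44 infected

Answer: 7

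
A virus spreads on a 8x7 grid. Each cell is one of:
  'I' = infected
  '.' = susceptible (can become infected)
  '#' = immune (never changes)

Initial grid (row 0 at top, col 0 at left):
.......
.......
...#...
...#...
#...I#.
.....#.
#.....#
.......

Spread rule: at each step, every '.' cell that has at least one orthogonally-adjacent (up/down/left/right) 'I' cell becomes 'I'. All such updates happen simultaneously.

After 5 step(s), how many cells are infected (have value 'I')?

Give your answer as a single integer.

Answer: 40

Derivation:
Step 0 (initial): 1 infected
Step 1: +3 new -> 4 infected
Step 2: +5 new -> 9 infected
Step 3: +9 new -> 18 infected
Step 4: +11 new -> 29 infected
Step 5: +11 new -> 40 infected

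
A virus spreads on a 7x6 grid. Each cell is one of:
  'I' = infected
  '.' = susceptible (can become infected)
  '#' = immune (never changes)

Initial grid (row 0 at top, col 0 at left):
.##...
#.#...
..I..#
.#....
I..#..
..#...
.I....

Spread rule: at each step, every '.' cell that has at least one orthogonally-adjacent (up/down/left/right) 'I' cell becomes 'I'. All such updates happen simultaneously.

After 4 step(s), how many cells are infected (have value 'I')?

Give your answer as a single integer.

Answer: 30

Derivation:
Step 0 (initial): 3 infected
Step 1: +9 new -> 12 infected
Step 2: +7 new -> 19 infected
Step 3: +5 new -> 24 infected
Step 4: +6 new -> 30 infected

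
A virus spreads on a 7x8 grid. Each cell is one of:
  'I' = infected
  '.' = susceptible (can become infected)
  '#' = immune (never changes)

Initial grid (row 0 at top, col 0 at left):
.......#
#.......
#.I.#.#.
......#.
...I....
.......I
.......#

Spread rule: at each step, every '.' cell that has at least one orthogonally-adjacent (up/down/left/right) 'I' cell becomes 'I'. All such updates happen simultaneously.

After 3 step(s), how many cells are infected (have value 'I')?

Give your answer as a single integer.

Step 0 (initial): 3 infected
Step 1: +10 new -> 13 infected
Step 2: +14 new -> 27 infected
Step 3: +11 new -> 38 infected

Answer: 38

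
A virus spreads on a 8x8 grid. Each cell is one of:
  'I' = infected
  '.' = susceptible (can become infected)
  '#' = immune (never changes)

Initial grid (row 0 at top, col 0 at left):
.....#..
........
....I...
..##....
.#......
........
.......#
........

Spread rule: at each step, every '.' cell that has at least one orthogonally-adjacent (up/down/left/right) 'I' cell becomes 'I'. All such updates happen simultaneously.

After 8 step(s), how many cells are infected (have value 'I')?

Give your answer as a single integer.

Step 0 (initial): 1 infected
Step 1: +4 new -> 5 infected
Step 2: +7 new -> 12 infected
Step 3: +9 new -> 21 infected
Step 4: +12 new -> 33 infected
Step 5: +10 new -> 43 infected
Step 6: +8 new -> 51 infected
Step 7: +4 new -> 55 infected
Step 8: +3 new -> 58 infected

Answer: 58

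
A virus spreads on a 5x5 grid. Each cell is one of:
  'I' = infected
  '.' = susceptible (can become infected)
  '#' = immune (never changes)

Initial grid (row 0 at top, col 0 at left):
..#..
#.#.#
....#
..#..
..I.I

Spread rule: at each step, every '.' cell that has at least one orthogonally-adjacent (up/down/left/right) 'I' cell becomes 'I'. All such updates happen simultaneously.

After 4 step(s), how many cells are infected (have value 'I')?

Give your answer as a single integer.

Step 0 (initial): 2 infected
Step 1: +3 new -> 5 infected
Step 2: +3 new -> 8 infected
Step 3: +3 new -> 11 infected
Step 4: +4 new -> 15 infected

Answer: 15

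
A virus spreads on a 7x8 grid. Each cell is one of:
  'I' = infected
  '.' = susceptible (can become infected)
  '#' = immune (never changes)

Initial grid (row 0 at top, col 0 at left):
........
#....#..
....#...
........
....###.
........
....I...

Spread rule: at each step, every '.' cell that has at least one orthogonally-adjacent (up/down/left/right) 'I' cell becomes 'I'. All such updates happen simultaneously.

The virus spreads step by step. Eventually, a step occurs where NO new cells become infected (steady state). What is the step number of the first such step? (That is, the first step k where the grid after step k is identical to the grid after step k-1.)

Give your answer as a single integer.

Answer: 11

Derivation:
Step 0 (initial): 1 infected
Step 1: +3 new -> 4 infected
Step 2: +4 new -> 8 infected
Step 3: +5 new -> 13 infected
Step 4: +5 new -> 18 infected
Step 5: +6 new -> 24 infected
Step 6: +6 new -> 30 infected
Step 7: +8 new -> 38 infected
Step 8: +6 new -> 44 infected
Step 9: +4 new -> 48 infected
Step 10: +2 new -> 50 infected
Step 11: +0 new -> 50 infected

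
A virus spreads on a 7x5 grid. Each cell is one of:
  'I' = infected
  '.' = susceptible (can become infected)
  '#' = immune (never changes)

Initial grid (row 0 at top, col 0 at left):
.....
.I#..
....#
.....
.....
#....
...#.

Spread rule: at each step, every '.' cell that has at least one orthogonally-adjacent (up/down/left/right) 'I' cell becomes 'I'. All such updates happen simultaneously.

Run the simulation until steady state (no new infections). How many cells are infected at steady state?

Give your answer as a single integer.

Step 0 (initial): 1 infected
Step 1: +3 new -> 4 infected
Step 2: +5 new -> 9 infected
Step 3: +5 new -> 14 infected
Step 4: +6 new -> 20 infected
Step 5: +5 new -> 25 infected
Step 6: +4 new -> 29 infected
Step 7: +1 new -> 30 infected
Step 8: +1 new -> 31 infected
Step 9: +0 new -> 31 infected

Answer: 31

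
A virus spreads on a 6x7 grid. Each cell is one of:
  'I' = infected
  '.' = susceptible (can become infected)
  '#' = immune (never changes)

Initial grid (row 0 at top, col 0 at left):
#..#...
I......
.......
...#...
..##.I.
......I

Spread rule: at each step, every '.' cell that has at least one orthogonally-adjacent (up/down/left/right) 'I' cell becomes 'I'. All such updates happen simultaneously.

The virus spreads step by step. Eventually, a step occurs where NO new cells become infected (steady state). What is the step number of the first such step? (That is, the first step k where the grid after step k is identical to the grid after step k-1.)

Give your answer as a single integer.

Answer: 6

Derivation:
Step 0 (initial): 3 infected
Step 1: +6 new -> 9 infected
Step 2: +8 new -> 17 infected
Step 3: +9 new -> 26 infected
Step 4: +8 new -> 34 infected
Step 5: +3 new -> 37 infected
Step 6: +0 new -> 37 infected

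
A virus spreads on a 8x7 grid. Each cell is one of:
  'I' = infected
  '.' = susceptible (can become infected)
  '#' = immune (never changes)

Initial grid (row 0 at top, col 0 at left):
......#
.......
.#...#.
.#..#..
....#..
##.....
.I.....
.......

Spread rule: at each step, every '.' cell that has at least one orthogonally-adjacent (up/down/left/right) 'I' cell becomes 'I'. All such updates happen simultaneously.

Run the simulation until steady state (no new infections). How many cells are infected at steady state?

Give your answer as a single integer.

Step 0 (initial): 1 infected
Step 1: +3 new -> 4 infected
Step 2: +4 new -> 8 infected
Step 3: +4 new -> 12 infected
Step 4: +6 new -> 18 infected
Step 5: +6 new -> 24 infected
Step 6: +6 new -> 30 infected
Step 7: +7 new -> 37 infected
Step 8: +5 new -> 42 infected
Step 9: +4 new -> 46 infected
Step 10: +2 new -> 48 infected
Step 11: +0 new -> 48 infected

Answer: 48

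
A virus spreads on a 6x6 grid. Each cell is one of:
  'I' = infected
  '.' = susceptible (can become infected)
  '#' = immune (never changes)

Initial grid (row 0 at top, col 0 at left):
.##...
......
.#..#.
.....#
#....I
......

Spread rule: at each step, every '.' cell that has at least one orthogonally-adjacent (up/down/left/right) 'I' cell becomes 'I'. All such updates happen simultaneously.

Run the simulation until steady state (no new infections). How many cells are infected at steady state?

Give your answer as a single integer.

Step 0 (initial): 1 infected
Step 1: +2 new -> 3 infected
Step 2: +3 new -> 6 infected
Step 3: +3 new -> 9 infected
Step 4: +4 new -> 13 infected
Step 5: +4 new -> 17 infected
Step 6: +5 new -> 22 infected
Step 7: +4 new -> 26 infected
Step 8: +3 new -> 29 infected
Step 9: +1 new -> 30 infected
Step 10: +0 new -> 30 infected

Answer: 30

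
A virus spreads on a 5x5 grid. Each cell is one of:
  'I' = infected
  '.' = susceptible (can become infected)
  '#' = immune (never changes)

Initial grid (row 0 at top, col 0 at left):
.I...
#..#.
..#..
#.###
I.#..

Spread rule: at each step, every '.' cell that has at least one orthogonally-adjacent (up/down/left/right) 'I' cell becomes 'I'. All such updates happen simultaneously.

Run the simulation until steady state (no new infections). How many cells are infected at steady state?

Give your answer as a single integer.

Step 0 (initial): 2 infected
Step 1: +4 new -> 6 infected
Step 2: +4 new -> 10 infected
Step 3: +2 new -> 12 infected
Step 4: +1 new -> 13 infected
Step 5: +1 new -> 14 infected
Step 6: +1 new -> 15 infected
Step 7: +0 new -> 15 infected

Answer: 15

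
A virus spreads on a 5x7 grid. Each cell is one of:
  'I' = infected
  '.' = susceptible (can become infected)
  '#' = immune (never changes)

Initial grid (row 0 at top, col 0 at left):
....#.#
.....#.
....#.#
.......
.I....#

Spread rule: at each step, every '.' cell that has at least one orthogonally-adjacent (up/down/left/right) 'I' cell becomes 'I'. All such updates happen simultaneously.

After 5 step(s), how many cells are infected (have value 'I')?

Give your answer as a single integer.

Step 0 (initial): 1 infected
Step 1: +3 new -> 4 infected
Step 2: +4 new -> 8 infected
Step 3: +5 new -> 13 infected
Step 4: +6 new -> 19 infected
Step 5: +4 new -> 23 infected

Answer: 23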